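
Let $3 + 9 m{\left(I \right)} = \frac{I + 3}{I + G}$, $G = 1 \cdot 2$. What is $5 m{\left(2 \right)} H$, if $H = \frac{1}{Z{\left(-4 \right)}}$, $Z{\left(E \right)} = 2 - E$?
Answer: $- \frac{35}{216} \approx -0.16204$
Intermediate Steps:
$H = \frac{1}{6}$ ($H = \frac{1}{2 - -4} = \frac{1}{2 + 4} = \frac{1}{6} \approx 0.16667$)
$G = 2$
$m{\left(I \right)} = - \frac{1}{3} + \frac{3 + I}{9 \left(2 + I\right)}$ ($m{\left(I \right)} = - \frac{1}{3} + \frac{\left(I + 3\right) \frac{1}{I + 2}}{9} = - \frac{1}{3} + \frac{\left(3 + I\right) \frac{1}{2 + I}}{9} = - \frac{1}{3} + \frac{\frac{1}{2 + I} \left(3 + I\right)}{9} = - \frac{1}{3} + \frac{3 + I}{9 \left(2 + I\right)}$)
$5 m{\left(2 \right)} H = 5 \frac{-3 - 4}{9 \left(2 + 2\right)} \frac{1}{6} = 5 \frac{-3 - 4}{9 \cdot 4} \cdot \frac{1}{6} = 5 \cdot \frac{1}{9} \cdot \frac{1}{4} \left(-7\right) \frac{1}{6} = 5 \left(- \frac{7}{36}\right) \frac{1}{6} = \left(- \frac{35}{36}\right) \frac{1}{6} = - \frac{35}{216}$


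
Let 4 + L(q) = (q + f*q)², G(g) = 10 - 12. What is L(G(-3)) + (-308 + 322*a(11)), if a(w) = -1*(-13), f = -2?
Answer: 3878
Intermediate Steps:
G(g) = -2
a(w) = 13
L(q) = -4 + q² (L(q) = -4 + (q - 2*q)² = -4 + (-q)² = -4 + q²)
L(G(-3)) + (-308 + 322*a(11)) = (-4 + (-2)²) + (-308 + 322*13) = (-4 + 4) + (-308 + 4186) = 0 + 3878 = 3878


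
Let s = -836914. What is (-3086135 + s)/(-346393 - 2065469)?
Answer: 1307683/803954 ≈ 1.6266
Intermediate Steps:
(-3086135 + s)/(-346393 - 2065469) = (-3086135 - 836914)/(-346393 - 2065469) = -3923049/(-2411862) = -3923049*(-1/2411862) = 1307683/803954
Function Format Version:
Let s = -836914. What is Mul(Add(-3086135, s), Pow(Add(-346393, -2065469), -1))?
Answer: Rational(1307683, 803954) ≈ 1.6266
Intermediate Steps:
Mul(Add(-3086135, s), Pow(Add(-346393, -2065469), -1)) = Mul(Add(-3086135, -836914), Pow(Add(-346393, -2065469), -1)) = Mul(-3923049, Pow(-2411862, -1)) = Mul(-3923049, Rational(-1, 2411862)) = Rational(1307683, 803954)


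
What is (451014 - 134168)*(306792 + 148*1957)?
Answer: 188975826088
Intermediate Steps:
(451014 - 134168)*(306792 + 148*1957) = 316846*(306792 + 289636) = 316846*596428 = 188975826088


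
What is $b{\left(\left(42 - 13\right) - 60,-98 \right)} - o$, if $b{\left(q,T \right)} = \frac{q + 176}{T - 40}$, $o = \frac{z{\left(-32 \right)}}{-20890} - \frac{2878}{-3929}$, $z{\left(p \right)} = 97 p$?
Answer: $- \frac{10940444209}{5663299890} \approx -1.9318$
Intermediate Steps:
$o = \frac{36158518}{41038405}$ ($o = \frac{97 \left(-32\right)}{-20890} - \frac{2878}{-3929} = \left(-3104\right) \left(- \frac{1}{20890}\right) - - \frac{2878}{3929} = \frac{1552}{10445} + \frac{2878}{3929} = \frac{36158518}{41038405} \approx 0.88109$)
$b{\left(q,T \right)} = \frac{176 + q}{-40 + T}$
$b{\left(\left(42 - 13\right) - 60,-98 \right)} - o = \frac{176 + \left(\left(42 - 13\right) - 60\right)}{-40 - 98} - \frac{36158518}{41038405} = \frac{176 + \left(29 - 60\right)}{-138} - \frac{36158518}{41038405} = - \frac{176 - 31}{138} - \frac{36158518}{41038405} = \left(- \frac{1}{138}\right) 145 - \frac{36158518}{41038405} = - \frac{145}{138} - \frac{36158518}{41038405} = - \frac{10940444209}{5663299890}$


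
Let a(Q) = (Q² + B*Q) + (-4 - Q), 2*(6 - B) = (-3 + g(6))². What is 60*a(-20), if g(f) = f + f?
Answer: 66360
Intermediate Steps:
g(f) = 2*f
B = -69/2 (B = 6 - (-3 + 2*6)²/2 = 6 - (-3 + 12)²/2 = 6 - ½*9² = 6 - ½*81 = 6 - 81/2 = -69/2 ≈ -34.500)
a(Q) = -4 + Q² - 71*Q/2 (a(Q) = (Q² - 69*Q/2) + (-4 - Q) = -4 + Q² - 71*Q/2)
60*a(-20) = 60*(-4 + (-20)² - 71/2*(-20)) = 60*(-4 + 400 + 710) = 60*1106 = 66360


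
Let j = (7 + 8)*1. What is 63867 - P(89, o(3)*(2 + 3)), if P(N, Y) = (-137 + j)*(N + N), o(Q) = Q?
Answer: 85583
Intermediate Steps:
j = 15 (j = 15*1 = 15)
P(N, Y) = -244*N (P(N, Y) = (-137 + 15)*(N + N) = -244*N)
63867 - P(89, o(3)*(2 + 3)) = 63867 - (-244)*89 = 63867 - 1*(-21716) = 63867 + 21716 = 85583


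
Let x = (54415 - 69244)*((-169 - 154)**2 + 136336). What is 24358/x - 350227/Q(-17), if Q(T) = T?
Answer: 1249897571767609/60669961845 ≈ 20602.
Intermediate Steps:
x = -3568821285 (x = -14829*((-323)**2 + 136336) = -14829*(104329 + 136336) = -14829*240665 = -3568821285)
24358/x - 350227/Q(-17) = 24358/(-3568821285) - 350227/(-17) = 24358*(-1/3568821285) - 350227*(-1/17) = -24358/3568821285 + 350227/17 = 1249897571767609/60669961845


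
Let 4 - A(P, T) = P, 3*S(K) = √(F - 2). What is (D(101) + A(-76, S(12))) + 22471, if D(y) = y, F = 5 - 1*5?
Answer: 22652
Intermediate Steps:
F = 0 (F = 5 - 5 = 0)
S(K) = I*√2/3 (S(K) = √(0 - 2)/3 = √(-2)/3 = (I*√2)/3 = I*√2/3)
A(P, T) = 4 - P
(D(101) + A(-76, S(12))) + 22471 = (101 + (4 - 1*(-76))) + 22471 = (101 + (4 + 76)) + 22471 = (101 + 80) + 22471 = 181 + 22471 = 22652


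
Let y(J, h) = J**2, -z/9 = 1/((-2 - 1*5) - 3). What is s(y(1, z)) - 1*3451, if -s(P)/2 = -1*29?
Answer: -3393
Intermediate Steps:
z = 9/10 (z = -9/((-2 - 1*5) - 3) = -9/((-2 - 5) - 3) = -9/(-7 - 3) = -9/(-10) = -9*(-1/10) = 9/10 ≈ 0.90000)
s(P) = 58 (s(P) = -(-2)*29 = -2*(-29) = 58)
s(y(1, z)) - 1*3451 = 58 - 1*3451 = 58 - 3451 = -3393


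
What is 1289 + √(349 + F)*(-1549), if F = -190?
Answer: 1289 - 1549*√159 ≈ -18243.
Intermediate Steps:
1289 + √(349 + F)*(-1549) = 1289 + √(349 - 190)*(-1549) = 1289 + √159*(-1549) = 1289 - 1549*√159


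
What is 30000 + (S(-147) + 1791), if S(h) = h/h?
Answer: 31792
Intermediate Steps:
S(h) = 1
30000 + (S(-147) + 1791) = 30000 + (1 + 1791) = 30000 + 1792 = 31792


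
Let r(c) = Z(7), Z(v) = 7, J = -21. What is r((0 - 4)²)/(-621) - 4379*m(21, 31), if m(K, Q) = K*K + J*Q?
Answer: 571065383/621 ≈ 9.1959e+5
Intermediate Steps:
m(K, Q) = K² - 21*Q (m(K, Q) = K*K - 21*Q = K² - 21*Q)
r(c) = 7
r((0 - 4)²)/(-621) - 4379*m(21, 31) = 7/(-621) - 4379/(1/(21² - 21*31)) = 7*(-1/621) - 4379/(1/(441 - 651)) = -7/621 - 4379/(1/(-210)) = -7/621 - 4379/(-1/210) = -7/621 - 4379*(-210) = -7/621 + 919590 = 571065383/621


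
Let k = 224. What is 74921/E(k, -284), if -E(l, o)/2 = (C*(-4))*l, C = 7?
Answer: 1529/256 ≈ 5.9727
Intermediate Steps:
E(l, o) = 56*l (E(l, o) = -2*7*(-4)*l = -(-56)*l = 56*l)
74921/E(k, -284) = 74921/((56*224)) = 74921/12544 = 74921*(1/12544) = 1529/256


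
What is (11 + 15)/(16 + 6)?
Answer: 13/11 ≈ 1.1818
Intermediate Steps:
(11 + 15)/(16 + 6) = 26/22 = (1/22)*26 = 13/11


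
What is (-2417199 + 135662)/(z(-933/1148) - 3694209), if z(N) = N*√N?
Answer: 4250630828216314760512/6882517645462151872863 - 1629145184072*I*√267771/6882517645462151872863 ≈ 0.6176 - 1.2249e-7*I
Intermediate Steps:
z(N) = N^(3/2)
(-2417199 + 135662)/(z(-933/1148) - 3694209) = (-2417199 + 135662)/((-933/1148)^(3/2) - 3694209) = -2281537/((-933*1/1148)^(3/2) - 3694209) = -2281537/((-933/1148)^(3/2) - 3694209) = -2281537/(-933*I*√267771/658952 - 3694209) = -2281537/(-3694209 - 933*I*√267771/658952)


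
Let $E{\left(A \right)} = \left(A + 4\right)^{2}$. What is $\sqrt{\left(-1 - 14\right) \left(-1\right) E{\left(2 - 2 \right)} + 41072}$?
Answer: $4 \sqrt{2582} \approx 203.25$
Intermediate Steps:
$E{\left(A \right)} = \left(4 + A\right)^{2}$
$\sqrt{\left(-1 - 14\right) \left(-1\right) E{\left(2 - 2 \right)} + 41072} = \sqrt{\left(-1 - 14\right) \left(-1\right) \left(4 + \left(2 - 2\right)\right)^{2} + 41072} = \sqrt{\left(-15\right) \left(-1\right) \left(4 + \left(2 - 2\right)\right)^{2} + 41072} = \sqrt{15 \left(4 + 0\right)^{2} + 41072} = \sqrt{15 \cdot 4^{2} + 41072} = \sqrt{15 \cdot 16 + 41072} = \sqrt{240 + 41072} = \sqrt{41312} = 4 \sqrt{2582}$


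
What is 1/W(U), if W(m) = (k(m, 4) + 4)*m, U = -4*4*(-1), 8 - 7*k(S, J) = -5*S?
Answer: 7/1856 ≈ 0.0037716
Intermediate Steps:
k(S, J) = 8/7 + 5*S/7 (k(S, J) = 8/7 - (-5)*S/7 = 8/7 + 5*S/7)
U = 16 (U = -16*(-1) = 16)
W(m) = m*(36/7 + 5*m/7) (W(m) = ((8/7 + 5*m/7) + 4)*m = (36/7 + 5*m/7)*m = m*(36/7 + 5*m/7))
1/W(U) = 1/((⅐)*16*(36 + 5*16)) = 1/((⅐)*16*(36 + 80)) = 1/((⅐)*16*116) = 1/(1856/7) = 7/1856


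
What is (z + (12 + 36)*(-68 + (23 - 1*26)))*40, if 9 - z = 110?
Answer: -140360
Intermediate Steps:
z = -101 (z = 9 - 1*110 = 9 - 110 = -101)
(z + (12 + 36)*(-68 + (23 - 1*26)))*40 = (-101 + (12 + 36)*(-68 + (23 - 1*26)))*40 = (-101 + 48*(-68 + (23 - 26)))*40 = (-101 + 48*(-68 - 3))*40 = (-101 + 48*(-71))*40 = (-101 - 3408)*40 = -3509*40 = -140360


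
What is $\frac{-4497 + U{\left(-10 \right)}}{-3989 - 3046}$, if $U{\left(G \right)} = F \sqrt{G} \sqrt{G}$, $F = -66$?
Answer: $\frac{1279}{2345} \approx 0.54542$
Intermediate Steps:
$U{\left(G \right)} = - 66 G$ ($U{\left(G \right)} = - 66 \sqrt{G} \sqrt{G} = - 66 G$)
$\frac{-4497 + U{\left(-10 \right)}}{-3989 - 3046} = \frac{-4497 - -660}{-3989 - 3046} = \frac{-4497 + 660}{-7035} = \left(-3837\right) \left(- \frac{1}{7035}\right) = \frac{1279}{2345}$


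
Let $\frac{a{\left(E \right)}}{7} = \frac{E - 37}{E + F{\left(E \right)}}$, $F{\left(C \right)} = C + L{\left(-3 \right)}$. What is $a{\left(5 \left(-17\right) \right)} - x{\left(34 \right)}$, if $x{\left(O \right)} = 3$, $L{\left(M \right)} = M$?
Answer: $\frac{335}{173} \approx 1.9364$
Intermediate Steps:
$F{\left(C \right)} = -3 + C$ ($F{\left(C \right)} = C - 3 = -3 + C$)
$a{\left(E \right)} = \frac{7 \left(-37 + E\right)}{-3 + 2 E}$ ($a{\left(E \right)} = 7 \frac{E - 37}{E + \left(-3 + E\right)} = 7 \frac{-37 + E}{-3 + 2 E} = \frac{7 \left(-37 + E\right)}{-3 + 2 E}$)
$a{\left(5 \left(-17\right) \right)} - x{\left(34 \right)} = \frac{7 \left(-37 + 5 \left(-17\right)\right)}{-3 + 2 \cdot 5 \left(-17\right)} - 3 = \frac{7 \left(-37 - 85\right)}{-3 + 2 \left(-85\right)} - 3 = 7 \frac{1}{-3 - 170} \left(-122\right) - 3 = 7 \frac{1}{-173} \left(-122\right) - 3 = 7 \left(- \frac{1}{173}\right) \left(-122\right) - 3 = \frac{854}{173} - 3 = \frac{335}{173}$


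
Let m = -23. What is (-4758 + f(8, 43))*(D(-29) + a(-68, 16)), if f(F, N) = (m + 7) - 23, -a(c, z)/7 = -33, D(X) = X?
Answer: -968994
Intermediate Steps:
a(c, z) = 231 (a(c, z) = -7*(-33) = 231)
f(F, N) = -39 (f(F, N) = (-23 + 7) - 23 = -16 - 23 = -39)
(-4758 + f(8, 43))*(D(-29) + a(-68, 16)) = (-4758 - 39)*(-29 + 231) = -4797*202 = -968994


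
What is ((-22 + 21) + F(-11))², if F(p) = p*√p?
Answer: -1330 + 22*I*√11 ≈ -1330.0 + 72.966*I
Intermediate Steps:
F(p) = p^(3/2)
((-22 + 21) + F(-11))² = ((-22 + 21) + (-11)^(3/2))² = (-1 - 11*I*√11)²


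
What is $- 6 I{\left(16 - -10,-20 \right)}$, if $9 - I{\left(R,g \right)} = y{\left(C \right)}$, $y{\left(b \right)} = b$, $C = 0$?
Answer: $-54$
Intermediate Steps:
$I{\left(R,g \right)} = 9$ ($I{\left(R,g \right)} = 9 - 0 = 9 + 0 = 9$)
$- 6 I{\left(16 - -10,-20 \right)} = \left(-6\right) 9 = -54$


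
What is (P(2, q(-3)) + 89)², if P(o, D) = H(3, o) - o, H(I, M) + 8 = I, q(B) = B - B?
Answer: 6724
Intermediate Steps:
q(B) = 0
H(I, M) = -8 + I
P(o, D) = -5 - o (P(o, D) = (-8 + 3) - o = -5 - o)
(P(2, q(-3)) + 89)² = ((-5 - 1*2) + 89)² = ((-5 - 2) + 89)² = (-7 + 89)² = 82² = 6724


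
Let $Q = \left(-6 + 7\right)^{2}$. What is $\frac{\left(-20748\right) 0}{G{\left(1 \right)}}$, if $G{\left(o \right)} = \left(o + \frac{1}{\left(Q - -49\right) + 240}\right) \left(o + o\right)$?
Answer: $0$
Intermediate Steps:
$Q = 1$ ($Q = 1^{2} = 1$)
$G{\left(o \right)} = 2 o \left(\frac{1}{290} + o\right)$ ($G{\left(o \right)} = \left(o + \frac{1}{\left(1 - -49\right) + 240}\right) \left(o + o\right) = \left(o + \frac{1}{\left(1 + 49\right) + 240}\right) 2 o = \left(o + \frac{1}{50 + 240}\right) 2 o = \left(o + \frac{1}{290}\right) 2 o = \left(\frac{1}{290} + o\right) 2 o = 2 o \left(\frac{1}{290} + o\right)$)
$\frac{\left(-20748\right) 0}{G{\left(1 \right)}} = \frac{\left(-20748\right) 0}{\frac{1}{145} \cdot 1 \left(1 + 290 \cdot 1\right)} = \frac{0}{\frac{1}{145} \cdot 1 \left(1 + 290\right)} = \frac{0}{\frac{1}{145} \cdot 1 \cdot 291} = \frac{0}{\frac{291}{145}} = 0 \cdot \frac{145}{291} = 0$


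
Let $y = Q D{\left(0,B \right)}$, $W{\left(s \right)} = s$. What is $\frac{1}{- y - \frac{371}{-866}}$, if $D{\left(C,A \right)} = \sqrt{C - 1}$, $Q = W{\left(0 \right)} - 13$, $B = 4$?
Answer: $\frac{321286}{126880205} - \frac{9749428 i}{126880205} \approx 0.0025322 - 0.07684 i$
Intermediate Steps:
$Q = -13$ ($Q = 0 - 13 = -13$)
$D{\left(C,A \right)} = \sqrt{-1 + C}$
$y = - 13 i$ ($y = - 13 \sqrt{-1 + 0} = - 13 \sqrt{-1} = - 13 i \approx - 13.0 i$)
$\frac{1}{- y - \frac{371}{-866}} = \frac{1}{- \left(-13\right) i - \frac{371}{-866}} = \frac{1}{13 i - - \frac{371}{866}} = \frac{1}{13 i + \frac{371}{866}} = \frac{1}{\frac{371}{866} + 13 i} = \frac{749956 \left(\frac{371}{866} - 13 i\right)}{126880205}$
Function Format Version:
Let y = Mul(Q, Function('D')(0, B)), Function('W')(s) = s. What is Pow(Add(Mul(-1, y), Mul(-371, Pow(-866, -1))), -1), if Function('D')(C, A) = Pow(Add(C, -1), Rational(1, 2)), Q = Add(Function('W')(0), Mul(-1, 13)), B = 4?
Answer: Add(Rational(321286, 126880205), Mul(Rational(-9749428, 126880205), I)) ≈ Add(0.0025322, Mul(-0.076840, I))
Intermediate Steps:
Q = -13 (Q = Add(0, Mul(-1, 13)) = Add(0, -13) = -13)
Function('D')(C, A) = Pow(Add(-1, C), Rational(1, 2))
y = Mul(-13, I) (y = Mul(-13, Pow(Add(-1, 0), Rational(1, 2))) = Mul(-13, Pow(-1, Rational(1, 2))) = Mul(-13, I) ≈ Mul(-13.000, I))
Pow(Add(Mul(-1, y), Mul(-371, Pow(-866, -1))), -1) = Pow(Add(Mul(-1, Mul(-13, I)), Mul(-371, Pow(-866, -1))), -1) = Pow(Add(Mul(13, I), Mul(-371, Rational(-1, 866))), -1) = Pow(Add(Mul(13, I), Rational(371, 866)), -1) = Pow(Add(Rational(371, 866), Mul(13, I)), -1) = Mul(Rational(749956, 126880205), Add(Rational(371, 866), Mul(-13, I)))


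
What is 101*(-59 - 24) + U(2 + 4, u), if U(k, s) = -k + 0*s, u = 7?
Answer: -8389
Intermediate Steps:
U(k, s) = -k (U(k, s) = -k + 0 = -k)
101*(-59 - 24) + U(2 + 4, u) = 101*(-59 - 24) - (2 + 4) = 101*(-83) - 1*6 = -8383 - 6 = -8389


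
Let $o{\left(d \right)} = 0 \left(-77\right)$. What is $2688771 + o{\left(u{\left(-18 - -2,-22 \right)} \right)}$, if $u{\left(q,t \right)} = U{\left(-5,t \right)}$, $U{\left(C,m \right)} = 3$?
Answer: $2688771$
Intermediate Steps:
$u{\left(q,t \right)} = 3$
$o{\left(d \right)} = 0$
$2688771 + o{\left(u{\left(-18 - -2,-22 \right)} \right)} = 2688771 + 0 = 2688771$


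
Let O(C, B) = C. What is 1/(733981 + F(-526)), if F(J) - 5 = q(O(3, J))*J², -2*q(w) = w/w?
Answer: 1/595648 ≈ 1.6788e-6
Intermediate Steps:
q(w) = -½ (q(w) = -w/(2*w) = -½*1 = -½)
F(J) = 5 - J²/2
1/(733981 + F(-526)) = 1/(733981 + (5 - ½*(-526)²)) = 1/(733981 + (5 - ½*276676)) = 1/(733981 + (5 - 138338)) = 1/(733981 - 138333) = 1/595648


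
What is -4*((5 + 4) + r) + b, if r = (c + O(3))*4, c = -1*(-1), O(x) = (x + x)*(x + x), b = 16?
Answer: -612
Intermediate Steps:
O(x) = 4*x² (O(x) = (2*x)*(2*x) = 4*x²)
c = 1
r = 148 (r = (1 + 4*3²)*4 = (1 + 4*9)*4 = (1 + 36)*4 = 37*4 = 148)
-4*((5 + 4) + r) + b = -4*((5 + 4) + 148) + 16 = -4*(9 + 148) + 16 = -4*157 + 16 = -628 + 16 = -612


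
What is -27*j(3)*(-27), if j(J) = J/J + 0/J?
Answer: 729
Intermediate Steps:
j(J) = 1 (j(J) = 1 + 0 = 1)
-27*j(3)*(-27) = -27*1*(-27) = -27*(-27) = 729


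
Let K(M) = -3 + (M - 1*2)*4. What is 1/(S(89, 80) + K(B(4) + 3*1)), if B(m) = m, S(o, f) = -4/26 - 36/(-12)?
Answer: 13/258 ≈ 0.050388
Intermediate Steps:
S(o, f) = 37/13 (S(o, f) = -4*1/26 - 36*(-1/12) = -2/13 + 3 = 37/13)
K(M) = -11 + 4*M (K(M) = -3 + (M - 2)*4 = -3 + (-2 + M)*4 = -3 + (-8 + 4*M) = -11 + 4*M)
1/(S(89, 80) + K(B(4) + 3*1)) = 1/(37/13 + (-11 + 4*(4 + 3*1))) = 1/(37/13 + (-11 + 4*(4 + 3))) = 1/(37/13 + (-11 + 4*7)) = 1/(37/13 + (-11 + 28)) = 1/(37/13 + 17) = 1/(258/13) = 13/258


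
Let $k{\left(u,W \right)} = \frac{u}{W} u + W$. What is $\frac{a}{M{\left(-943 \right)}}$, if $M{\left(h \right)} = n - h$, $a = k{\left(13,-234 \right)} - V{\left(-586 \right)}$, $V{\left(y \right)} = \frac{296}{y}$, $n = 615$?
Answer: $- \frac{1235261}{8216892} \approx -0.15033$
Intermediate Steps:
$k{\left(u,W \right)} = W + \frac{u^{2}}{W}$ ($k{\left(u,W \right)} = \frac{u^{2}}{W} + W = W + \frac{u^{2}}{W}$)
$a = - \frac{1235261}{5274}$ ($a = \left(-234 + \frac{13^{2}}{-234}\right) - \frac{296}{-586} = \left(-234 - \frac{13}{18}\right) - 296 \left(- \frac{1}{586}\right) = \left(-234 - \frac{13}{18}\right) - - \frac{148}{293} = - \frac{4225}{18} + \frac{148}{293} = - \frac{1235261}{5274} \approx -234.22$)
$M{\left(h \right)} = 615 - h$
$\frac{a}{M{\left(-943 \right)}} = - \frac{1235261}{5274 \left(615 - -943\right)} = - \frac{1235261}{5274 \left(615 + 943\right)} = - \frac{1235261}{5274 \cdot 1558} = \left(- \frac{1235261}{5274}\right) \frac{1}{1558} = - \frac{1235261}{8216892}$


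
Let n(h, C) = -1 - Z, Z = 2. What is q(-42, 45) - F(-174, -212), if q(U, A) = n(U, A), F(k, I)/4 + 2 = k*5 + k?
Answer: 4181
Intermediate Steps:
F(k, I) = -8 + 24*k (F(k, I) = -8 + 4*(k*5 + k) = -8 + 4*(5*k + k) = -8 + 4*(6*k) = -8 + 24*k)
n(h, C) = -3 (n(h, C) = -1 - 1*2 = -1 - 2 = -3)
q(U, A) = -3
q(-42, 45) - F(-174, -212) = -3 - (-8 + 24*(-174)) = -3 - (-8 - 4176) = -3 - 1*(-4184) = -3 + 4184 = 4181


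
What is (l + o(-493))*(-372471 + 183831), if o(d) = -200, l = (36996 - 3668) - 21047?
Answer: -2278959840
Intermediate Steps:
l = 12281 (l = 33328 - 21047 = 12281)
(l + o(-493))*(-372471 + 183831) = (12281 - 200)*(-372471 + 183831) = 12081*(-188640) = -2278959840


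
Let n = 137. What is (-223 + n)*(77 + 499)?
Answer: -49536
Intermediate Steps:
(-223 + n)*(77 + 499) = (-223 + 137)*(77 + 499) = -86*576 = -49536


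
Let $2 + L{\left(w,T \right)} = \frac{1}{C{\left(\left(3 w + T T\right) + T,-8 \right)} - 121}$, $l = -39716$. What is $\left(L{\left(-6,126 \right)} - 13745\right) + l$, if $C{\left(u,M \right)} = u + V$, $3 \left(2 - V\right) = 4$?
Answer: $- \frac{2544357630}{47591} \approx -53463.0$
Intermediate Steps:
$V = \frac{2}{3}$ ($V = 2 - \frac{4}{3} = \frac{2}{3} \approx 0.66667$)
$C{\left(u,M \right)} = \frac{2}{3} + u$ ($C{\left(u,M \right)} = u + \frac{2}{3} = \frac{2}{3} + u$)
$L{\left(w,T \right)} = -2 + \frac{1}{- \frac{361}{3} + T + T^{2} + 3 w}$ ($L{\left(w,T \right)} = -2 + \frac{1}{\left(\frac{2}{3} + \left(\left(3 w + T T\right) + T\right)\right) - 121} = -2 + \frac{1}{\left(\frac{2}{3} + \left(\left(3 w + T^{2}\right) + T\right)\right) - 121} = -2 + \frac{1}{\left(\frac{2}{3} + \left(\left(T^{2} + 3 w\right) + T\right)\right) - 121} = -2 + \frac{1}{\left(\frac{2}{3} + \left(T + T^{2} + 3 w\right)\right) - 121} = -2 + \frac{1}{\left(\frac{2}{3} + T + T^{2} + 3 w\right) - 121} = -2 + \frac{1}{- \frac{361}{3} + T + T^{2} + 3 w}$)
$\left(L{\left(-6,126 \right)} - 13745\right) + l = \left(\frac{725 - -108 - 756 - 6 \cdot 126^{2}}{-361 + 3 \cdot 126 + 3 \cdot 126^{2} + 9 \left(-6\right)} - 13745\right) - 39716 = \left(\frac{725 + 108 - 756 - 95256}{-361 + 378 + 3 \cdot 15876 - 54} - 13745\right) - 39716 = \left(\frac{725 + 108 - 756 - 95256}{-361 + 378 + 47628 - 54} - 13745\right) - 39716 = \left(\frac{1}{47591} \left(-95179\right) - 13745\right) - 39716 = \left(- \frac{95179}{47591} - 13745\right) - 39716 = - \frac{654233474}{47591} - 39716 = - \frac{2544357630}{47591}$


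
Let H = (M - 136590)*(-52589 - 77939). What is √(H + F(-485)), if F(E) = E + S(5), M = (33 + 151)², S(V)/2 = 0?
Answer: 3*√1489962563 ≈ 1.1580e+5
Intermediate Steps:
S(V) = 0 (S(V) = 2*0 = 0)
M = 33856 (M = 184² = 33856)
F(E) = E (F(E) = E + 0 = E)
H = 13409663552 (H = (33856 - 136590)*(-52589 - 77939) = -102734*(-130528) = 13409663552)
√(H + F(-485)) = √(13409663552 - 485) = √13409663067 = 3*√1489962563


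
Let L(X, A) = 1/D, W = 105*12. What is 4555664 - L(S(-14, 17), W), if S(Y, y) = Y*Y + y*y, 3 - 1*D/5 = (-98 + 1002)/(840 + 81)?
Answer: 42344895959/9295 ≈ 4.5557e+6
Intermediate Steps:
D = 9295/921 (D = 15 - 5*(-98 + 1002)/(840 + 81) = 15 - 4520/921 = 9295/921 ≈ 10.092)
W = 1260
S(Y, y) = Y**2 + y**2
L(X, A) = 921/9295 (L(X, A) = 1/(9295/921) = 921/9295)
4555664 - L(S(-14, 17), W) = 4555664 - 1*921/9295 = 4555664 - 921/9295 = 42344895959/9295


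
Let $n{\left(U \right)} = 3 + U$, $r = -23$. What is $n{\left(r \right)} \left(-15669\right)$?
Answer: $313380$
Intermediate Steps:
$n{\left(r \right)} \left(-15669\right) = \left(3 - 23\right) \left(-15669\right) = \left(-20\right) \left(-15669\right) = 313380$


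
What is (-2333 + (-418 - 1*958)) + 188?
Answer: -3521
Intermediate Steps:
(-2333 + (-418 - 1*958)) + 188 = (-2333 + (-418 - 958)) + 188 = (-2333 - 1376) + 188 = -3709 + 188 = -3521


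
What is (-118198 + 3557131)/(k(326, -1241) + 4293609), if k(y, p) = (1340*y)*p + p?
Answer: -3438933/537826072 ≈ -0.0063941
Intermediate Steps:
k(y, p) = p + 1340*p*y (k(y, p) = 1340*p*y + p = p + 1340*p*y)
(-118198 + 3557131)/(k(326, -1241) + 4293609) = (-118198 + 3557131)/(-1241*(1 + 1340*326) + 4293609) = 3438933/(-1241*(1 + 436840) + 4293609) = 3438933/(-1241*436841 + 4293609) = 3438933/(-542119681 + 4293609) = 3438933/(-537826072) = 3438933*(-1/537826072) = -3438933/537826072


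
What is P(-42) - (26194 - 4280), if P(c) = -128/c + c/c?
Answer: -460109/21 ≈ -21910.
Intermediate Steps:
P(c) = 1 - 128/c (P(c) = -128/c + 1 = 1 - 128/c)
P(-42) - (26194 - 4280) = (-128 - 42)/(-42) - (26194 - 4280) = -1/42*(-170) - 1*21914 = 85/21 - 21914 = -460109/21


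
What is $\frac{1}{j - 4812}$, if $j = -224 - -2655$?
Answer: $- \frac{1}{2381} \approx -0.00041999$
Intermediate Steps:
$j = 2431$ ($j = -224 + 2655 = 2431$)
$\frac{1}{j - 4812} = \frac{1}{2431 - 4812} = \frac{1}{-2381} = - \frac{1}{2381}$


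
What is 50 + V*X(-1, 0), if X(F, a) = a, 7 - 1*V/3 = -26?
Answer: 50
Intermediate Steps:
V = 99 (V = 21 - 3*(-26) = 21 + 78 = 99)
50 + V*X(-1, 0) = 50 + 99*0 = 50 + 0 = 50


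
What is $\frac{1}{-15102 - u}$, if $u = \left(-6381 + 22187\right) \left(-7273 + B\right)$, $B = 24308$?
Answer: $- \frac{1}{269270312} \approx -3.7137 \cdot 10^{-9}$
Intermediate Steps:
$u = 269255210$ ($u = \left(-6381 + 22187\right) \left(-7273 + 24308\right) = 15806 \cdot 17035 = 269255210$)
$\frac{1}{-15102 - u} = \frac{1}{-15102 - 269255210} = \frac{1}{-269270312} = - \frac{1}{269270312}$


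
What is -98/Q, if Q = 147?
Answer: -2/3 ≈ -0.66667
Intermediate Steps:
-98/Q = -98/147 = -98*1/147 = -2/3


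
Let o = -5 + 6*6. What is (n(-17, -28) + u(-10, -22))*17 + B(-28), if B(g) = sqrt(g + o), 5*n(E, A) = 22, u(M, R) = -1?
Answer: 289/5 + sqrt(3) ≈ 59.532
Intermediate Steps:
o = 31 (o = -5 + 36 = 31)
n(E, A) = 22/5 (n(E, A) = (1/5)*22 = 22/5)
B(g) = sqrt(31 + g) (B(g) = sqrt(g + 31) = sqrt(31 + g))
(n(-17, -28) + u(-10, -22))*17 + B(-28) = (22/5 - 1)*17 + sqrt(31 - 28) = (17/5)*17 + sqrt(3) = 289/5 + sqrt(3)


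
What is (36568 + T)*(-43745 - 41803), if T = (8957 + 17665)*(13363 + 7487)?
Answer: -47488145466864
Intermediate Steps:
T = 555068700 (T = 26622*20850 = 555068700)
(36568 + T)*(-43745 - 41803) = (36568 + 555068700)*(-43745 - 41803) = 555105268*(-85548) = -47488145466864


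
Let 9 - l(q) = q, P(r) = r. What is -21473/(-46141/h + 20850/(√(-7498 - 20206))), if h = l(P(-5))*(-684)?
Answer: -32856126026129784/4990367182903903 - 10263773674375200*I*√6926/4990367182903903 ≈ -6.5839 - 171.17*I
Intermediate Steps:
l(q) = 9 - q
h = -9576 (h = (9 - 1*(-5))*(-684) = (9 + 5)*(-684) = 14*(-684) = -9576)
-21473/(-46141/h + 20850/(√(-7498 - 20206))) = -21473/(-46141/(-9576) + 20850/(√(-7498 - 20206))) = -21473/(-46141*(-1/9576) + 20850/(√(-27704))) = -21473/(46141/9576 + 20850/((2*I*√6926))) = -21473/(46141/9576 + 20850*(-I*√6926/13852)) = -21473/(46141/9576 - 10425*I*√6926/6926)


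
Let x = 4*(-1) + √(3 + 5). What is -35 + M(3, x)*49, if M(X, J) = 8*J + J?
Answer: -1799 + 882*√2 ≈ -551.66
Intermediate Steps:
x = -4 + 2*√2 (x = -4 + √8 = -4 + 2*√2 ≈ -1.1716)
M(X, J) = 9*J
-35 + M(3, x)*49 = -35 + (9*(-4 + 2*√2))*49 = -35 + (-36 + 18*√2)*49 = -35 + (-1764 + 882*√2) = -1799 + 882*√2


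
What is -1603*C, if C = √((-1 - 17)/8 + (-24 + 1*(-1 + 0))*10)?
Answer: -1603*I*√1009/2 ≈ -25459.0*I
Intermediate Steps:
C = I*√1009/2 (C = √((⅛)*(-18) + (-24 + 1*(-1))*10) = √(-9/4 + (-24 - 1)*10) = √(-9/4 - 25*10) = √(-9/4 - 250) = √(-1009/4) = I*√1009/2 ≈ 15.882*I)
-1603*C = -1603*I*√1009/2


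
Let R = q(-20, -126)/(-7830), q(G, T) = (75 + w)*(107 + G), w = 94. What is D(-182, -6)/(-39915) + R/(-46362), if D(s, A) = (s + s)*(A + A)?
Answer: -404868529/3701078460 ≈ -0.10939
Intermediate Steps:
D(s, A) = 4*A*s (D(s, A) = (2*s)*(2*A) = 4*A*s)
q(G, T) = 18083 + 169*G (q(G, T) = (75 + 94)*(107 + G) = 169*(107 + G) = 18083 + 169*G)
R = -169/90 (R = (18083 + 169*(-20))/(-7830) = (18083 - 3380)*(-1/7830) = 14703*(-1/7830) = -169/90 ≈ -1.8778)
D(-182, -6)/(-39915) + R/(-46362) = (4*(-6)*(-182))/(-39915) - 169/90/(-46362) = 4368*(-1/39915) - 169/90*(-1/46362) = -1456/13305 + 169/4172580 = -404868529/3701078460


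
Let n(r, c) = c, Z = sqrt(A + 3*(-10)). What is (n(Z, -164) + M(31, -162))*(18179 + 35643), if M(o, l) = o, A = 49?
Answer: -7158326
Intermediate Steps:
Z = sqrt(19) (Z = sqrt(49 + 3*(-10)) = sqrt(49 - 30) = sqrt(19) ≈ 4.3589)
(n(Z, -164) + M(31, -162))*(18179 + 35643) = (-164 + 31)*(18179 + 35643) = -133*53822 = -7158326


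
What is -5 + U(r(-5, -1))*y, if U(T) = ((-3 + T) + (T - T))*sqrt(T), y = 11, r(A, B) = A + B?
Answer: -5 - 99*I*sqrt(6) ≈ -5.0 - 242.5*I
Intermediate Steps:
U(T) = sqrt(T)*(-3 + T) (U(T) = ((-3 + T) + 0)*sqrt(T) = (-3 + T)*sqrt(T) = sqrt(T)*(-3 + T))
-5 + U(r(-5, -1))*y = -5 + (sqrt(-5 - 1)*(-3 + (-5 - 1)))*11 = -5 + (sqrt(-6)*(-3 - 6))*11 = -5 + ((I*sqrt(6))*(-9))*11 = -5 - 9*I*sqrt(6)*11 = -5 - 99*I*sqrt(6)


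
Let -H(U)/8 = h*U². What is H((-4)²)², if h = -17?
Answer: 1212153856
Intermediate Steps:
H(U) = 136*U² (H(U) = -(-136)*U² = 136*U²)
H((-4)²)² = (136*((-4)²)²)² = (136*16²)² = (136*256)² = 34816² = 1212153856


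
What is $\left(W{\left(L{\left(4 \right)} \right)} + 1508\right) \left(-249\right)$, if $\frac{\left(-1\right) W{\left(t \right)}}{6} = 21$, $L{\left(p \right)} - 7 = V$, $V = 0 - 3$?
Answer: $-344118$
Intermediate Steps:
$V = -3$ ($V = 0 - 3 = -3$)
$L{\left(p \right)} = 4$ ($L{\left(p \right)} = 7 - 3 = 4$)
$W{\left(t \right)} = -126$ ($W{\left(t \right)} = \left(-6\right) 21 = -126$)
$\left(W{\left(L{\left(4 \right)} \right)} + 1508\right) \left(-249\right) = \left(-126 + 1508\right) \left(-249\right) = 1382 \left(-249\right) = -344118$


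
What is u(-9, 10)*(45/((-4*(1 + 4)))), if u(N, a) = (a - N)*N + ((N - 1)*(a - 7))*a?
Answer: 4239/4 ≈ 1059.8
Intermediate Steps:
u(N, a) = N*(a - N) + a*(-1 + N)*(-7 + a) (u(N, a) = N*(a - N) + ((-1 + N)*(-7 + a))*a = N*(a - N) + a*(-1 + N)*(-7 + a))
u(-9, 10)*(45/((-4*(1 + 4)))) = (-1*(-9)**2 - 1*10**2 + 7*10 - 9*10**2 - 6*(-9)*10)*(45/((-4*(1 + 4)))) = (-1*81 - 1*100 + 70 - 9*100 + 540)*(45/((-4*5))) = (-81 - 100 + 70 - 900 + 540)*(45/(-20)) = -21195*(-1)/20 = -471*(-9/4) = 4239/4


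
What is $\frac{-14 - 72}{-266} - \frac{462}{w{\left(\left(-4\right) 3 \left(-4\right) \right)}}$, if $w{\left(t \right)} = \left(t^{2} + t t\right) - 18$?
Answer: $\frac{22654}{101745} \approx 0.22265$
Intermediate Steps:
$w{\left(t \right)} = -18 + 2 t^{2}$ ($w{\left(t \right)} = \left(t^{2} + t^{2}\right) - 18 = 2 t^{2} - 18 = -18 + 2 t^{2}$)
$\frac{-14 - 72}{-266} - \frac{462}{w{\left(\left(-4\right) 3 \left(-4\right) \right)}} = \frac{-14 - 72}{-266} - \frac{462}{-18 + 2 \left(\left(-4\right) 3 \left(-4\right)\right)^{2}} = \left(-14 - 72\right) \left(- \frac{1}{266}\right) - \frac{462}{-18 + 2 \left(\left(-12\right) \left(-4\right)\right)^{2}} = \left(-86\right) \left(- \frac{1}{266}\right) - \frac{462}{-18 + 2 \cdot 48^{2}} = \frac{43}{133} - \frac{462}{-18 + 2 \cdot 2304} = \frac{43}{133} - \frac{462}{-18 + 4608} = \frac{43}{133} - \frac{462}{4590} = \frac{43}{133} - \frac{77}{765} = \frac{22654}{101745}$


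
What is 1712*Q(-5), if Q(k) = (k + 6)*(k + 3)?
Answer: -3424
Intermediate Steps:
Q(k) = (3 + k)*(6 + k) (Q(k) = (6 + k)*(3 + k) = (3 + k)*(6 + k))
1712*Q(-5) = 1712*(18 + (-5)**2 + 9*(-5)) = 1712*(18 + 25 - 45) = 1712*(-2) = -3424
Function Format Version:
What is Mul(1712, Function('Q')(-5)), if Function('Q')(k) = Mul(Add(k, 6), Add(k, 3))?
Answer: -3424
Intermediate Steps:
Function('Q')(k) = Mul(Add(3, k), Add(6, k)) (Function('Q')(k) = Mul(Add(6, k), Add(3, k)) = Mul(Add(3, k), Add(6, k)))
Mul(1712, Function('Q')(-5)) = Mul(1712, Add(18, Pow(-5, 2), Mul(9, -5))) = Mul(1712, Add(18, 25, -45)) = Mul(1712, -2) = -3424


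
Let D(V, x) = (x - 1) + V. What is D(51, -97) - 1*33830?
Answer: -33877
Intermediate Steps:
D(V, x) = -1 + V + x (D(V, x) = (-1 + x) + V = -1 + V + x)
D(51, -97) - 1*33830 = (-1 + 51 - 97) - 1*33830 = -47 - 33830 = -33877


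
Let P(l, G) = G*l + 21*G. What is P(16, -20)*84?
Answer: -62160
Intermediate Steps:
P(l, G) = 21*G + G*l
P(16, -20)*84 = -20*(21 + 16)*84 = -20*37*84 = -740*84 = -62160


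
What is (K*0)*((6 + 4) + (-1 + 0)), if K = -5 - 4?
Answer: 0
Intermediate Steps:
K = -9
(K*0)*((6 + 4) + (-1 + 0)) = (-9*0)*((6 + 4) + (-1 + 0)) = 0*(10 - 1) = 0*9 = 0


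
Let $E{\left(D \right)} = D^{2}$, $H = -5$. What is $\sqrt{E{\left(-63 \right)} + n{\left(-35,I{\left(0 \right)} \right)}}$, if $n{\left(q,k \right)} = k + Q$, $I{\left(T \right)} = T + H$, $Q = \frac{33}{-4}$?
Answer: $\frac{\sqrt{15823}}{2} \approx 62.895$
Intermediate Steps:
$Q = - \frac{33}{4}$ ($Q = 33 \left(- \frac{1}{4}\right) = - \frac{33}{4} \approx -8.25$)
$I{\left(T \right)} = -5 + T$ ($I{\left(T \right)} = T - 5 = -5 + T$)
$n{\left(q,k \right)} = - \frac{33}{4} + k$ ($n{\left(q,k \right)} = k - \frac{33}{4} = - \frac{33}{4} + k$)
$\sqrt{E{\left(-63 \right)} + n{\left(-35,I{\left(0 \right)} \right)}} = \sqrt{\left(-63\right)^{2} + \left(- \frac{33}{4} + \left(-5 + 0\right)\right)} = \sqrt{3969 - \frac{53}{4}} = \sqrt{\frac{15823}{4}} = \frac{\sqrt{15823}}{2}$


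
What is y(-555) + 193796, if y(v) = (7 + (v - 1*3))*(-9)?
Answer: 198755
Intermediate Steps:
y(v) = -36 - 9*v (y(v) = (7 + (v - 3))*(-9) = (7 + (-3 + v))*(-9) = (4 + v)*(-9) = -36 - 9*v)
y(-555) + 193796 = (-36 - 9*(-555)) + 193796 = (-36 + 4995) + 193796 = 4959 + 193796 = 198755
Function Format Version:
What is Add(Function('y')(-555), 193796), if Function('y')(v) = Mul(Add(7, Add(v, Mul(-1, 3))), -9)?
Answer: 198755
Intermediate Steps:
Function('y')(v) = Add(-36, Mul(-9, v)) (Function('y')(v) = Mul(Add(7, Add(v, -3)), -9) = Mul(Add(7, Add(-3, v)), -9) = Mul(Add(4, v), -9) = Add(-36, Mul(-9, v)))
Add(Function('y')(-555), 193796) = Add(Add(-36, Mul(-9, -555)), 193796) = Add(Add(-36, 4995), 193796) = Add(4959, 193796) = 198755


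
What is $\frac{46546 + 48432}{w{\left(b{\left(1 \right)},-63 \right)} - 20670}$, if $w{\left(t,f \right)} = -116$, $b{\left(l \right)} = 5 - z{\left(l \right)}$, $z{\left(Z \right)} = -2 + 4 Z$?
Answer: $- \frac{47489}{10393} \approx -4.5693$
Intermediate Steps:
$b{\left(l \right)} = 7 - 4 l$ ($b{\left(l \right)} = 5 - \left(-2 + 4 l\right) = 7 - 4 l$)
$\frac{46546 + 48432}{w{\left(b{\left(1 \right)},-63 \right)} - 20670} = \frac{46546 + 48432}{-116 - 20670} = \frac{94978}{-20786} = 94978 \left(- \frac{1}{20786}\right) = - \frac{47489}{10393}$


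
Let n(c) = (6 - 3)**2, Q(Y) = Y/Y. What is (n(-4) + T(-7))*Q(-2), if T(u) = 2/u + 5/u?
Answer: 8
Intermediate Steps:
Q(Y) = 1
T(u) = 7/u
n(c) = 9 (n(c) = 3**2 = 9)
(n(-4) + T(-7))*Q(-2) = (9 + 7/(-7))*1 = (9 + 7*(-1/7))*1 = (9 - 1)*1 = 8*1 = 8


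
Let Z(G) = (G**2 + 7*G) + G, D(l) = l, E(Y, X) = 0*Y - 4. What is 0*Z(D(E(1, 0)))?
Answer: 0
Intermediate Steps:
E(Y, X) = -4 (E(Y, X) = 0 - 4 = -4)
Z(G) = G**2 + 8*G
0*Z(D(E(1, 0))) = 0*(-4*(8 - 4)) = 0*(-4*4) = 0*(-16) = 0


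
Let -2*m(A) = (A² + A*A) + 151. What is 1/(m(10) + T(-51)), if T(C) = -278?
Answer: -2/907 ≈ -0.0022051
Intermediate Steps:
m(A) = -151/2 - A² (m(A) = -((A² + A*A) + 151)/2 = -((A² + A²) + 151)/2 = -(2*A² + 151)/2 = -(151 + 2*A²)/2 = -151/2 - A²)
1/(m(10) + T(-51)) = 1/((-151/2 - 1*10²) - 278) = 1/((-151/2 - 1*100) - 278) = 1/((-151/2 - 100) - 278) = 1/(-351/2 - 278) = 1/(-907/2) = -2/907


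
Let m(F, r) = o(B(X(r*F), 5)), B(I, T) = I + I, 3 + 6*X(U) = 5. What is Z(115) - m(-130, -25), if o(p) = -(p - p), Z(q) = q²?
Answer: 13225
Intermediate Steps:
X(U) = ⅓ (X(U) = -½ + (⅙)*5 = -½ + ⅚ = ⅓)
B(I, T) = 2*I
o(p) = 0 (o(p) = -1*0 = 0)
m(F, r) = 0
Z(115) - m(-130, -25) = 115² - 1*0 = 13225 + 0 = 13225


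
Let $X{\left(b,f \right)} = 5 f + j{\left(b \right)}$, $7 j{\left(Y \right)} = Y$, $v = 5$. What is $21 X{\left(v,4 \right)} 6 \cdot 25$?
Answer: $65250$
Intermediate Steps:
$j{\left(Y \right)} = \frac{Y}{7}$
$X{\left(b,f \right)} = 5 f + \frac{b}{7}$
$21 X{\left(v,4 \right)} 6 \cdot 25 = 21 \left(5 \cdot 4 + \frac{1}{7} \cdot 5\right) 6 \cdot 25 = 21 \left(20 + \frac{5}{7}\right) 6 \cdot 25 = 21 \cdot \frac{145}{7} \cdot 6 \cdot 25 = 21 \cdot \frac{870}{7} \cdot 25 = 2610 \cdot 25 = 65250$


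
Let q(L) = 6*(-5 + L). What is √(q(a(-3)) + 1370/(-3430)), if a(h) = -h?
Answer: I*√29771/49 ≈ 3.5213*I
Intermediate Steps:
q(L) = -30 + 6*L
√(q(a(-3)) + 1370/(-3430)) = √((-30 + 6*(-1*(-3))) + 1370/(-3430)) = √((-30 + 6*3) + 1370*(-1/3430)) = √((-30 + 18) - 137/343) = √(-12 - 137/343) = √(-4253/343) = I*√29771/49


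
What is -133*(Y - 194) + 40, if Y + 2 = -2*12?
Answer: 29300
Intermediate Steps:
Y = -26 (Y = -2 - 2*12 = -2 - 24 = -26)
-133*(Y - 194) + 40 = -133*(-26 - 194) + 40 = -133*(-220) + 40 = 29260 + 40 = 29300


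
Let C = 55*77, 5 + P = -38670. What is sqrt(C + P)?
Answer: 2*I*sqrt(8610) ≈ 185.58*I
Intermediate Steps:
P = -38675 (P = -5 - 38670 = -38675)
C = 4235
sqrt(C + P) = sqrt(4235 - 38675) = sqrt(-34440) = 2*I*sqrt(8610)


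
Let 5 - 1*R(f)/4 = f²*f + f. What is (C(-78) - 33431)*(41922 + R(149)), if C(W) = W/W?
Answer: 440956743500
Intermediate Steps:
C(W) = 1
R(f) = 20 - 4*f - 4*f³ (R(f) = 20 - 4*(f²*f + f) = 20 - 4*(f³ + f) = 20 - 4*(f + f³) = 20 + (-4*f - 4*f³) = 20 - 4*f - 4*f³)
(C(-78) - 33431)*(41922 + R(149)) = (1 - 33431)*(41922 + (20 - 4*149 - 4*149³)) = -33430*(41922 + (20 - 596 - 4*3307949)) = -33430*(41922 + (20 - 596 - 13231796)) = -33430*(41922 - 13232372) = -33430*(-13190450) = 440956743500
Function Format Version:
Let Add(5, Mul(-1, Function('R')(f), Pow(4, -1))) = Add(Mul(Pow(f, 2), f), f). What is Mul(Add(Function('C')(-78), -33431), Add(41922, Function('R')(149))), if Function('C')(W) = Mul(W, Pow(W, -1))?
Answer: 440956743500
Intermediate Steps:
Function('C')(W) = 1
Function('R')(f) = Add(20, Mul(-4, f), Mul(-4, Pow(f, 3))) (Function('R')(f) = Add(20, Mul(-4, Add(Mul(Pow(f, 2), f), f))) = Add(20, Mul(-4, Add(Pow(f, 3), f))) = Add(20, Mul(-4, Add(f, Pow(f, 3)))) = Add(20, Add(Mul(-4, f), Mul(-4, Pow(f, 3)))) = Add(20, Mul(-4, f), Mul(-4, Pow(f, 3))))
Mul(Add(Function('C')(-78), -33431), Add(41922, Function('R')(149))) = Mul(Add(1, -33431), Add(41922, Add(20, Mul(-4, 149), Mul(-4, Pow(149, 3))))) = Mul(-33430, Add(41922, Add(20, -596, Mul(-4, 3307949)))) = Mul(-33430, Add(41922, Add(20, -596, -13231796))) = Mul(-33430, Add(41922, -13232372)) = Mul(-33430, -13190450) = 440956743500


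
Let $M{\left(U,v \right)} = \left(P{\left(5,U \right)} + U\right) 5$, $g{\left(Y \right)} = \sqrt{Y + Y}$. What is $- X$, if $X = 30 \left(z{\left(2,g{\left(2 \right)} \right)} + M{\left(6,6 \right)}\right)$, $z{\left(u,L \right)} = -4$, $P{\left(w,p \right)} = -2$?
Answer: $-480$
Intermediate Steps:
$g{\left(Y \right)} = \sqrt{2} \sqrt{Y}$ ($g{\left(Y \right)} = \sqrt{2 Y} = \sqrt{2} \sqrt{Y}$)
$M{\left(U,v \right)} = -10 + 5 U$ ($M{\left(U,v \right)} = \left(-2 + U\right) 5 = -10 + 5 U$)
$X = 480$ ($X = 30 \left(-4 + \left(-10 + 5 \cdot 6\right)\right) = 30 \left(-4 + \left(-10 + 30\right)\right) = 30 \left(-4 + 20\right) = 30 \cdot 16 = 480$)
$- X = \left(-1\right) 480 = -480$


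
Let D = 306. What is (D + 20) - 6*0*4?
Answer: 326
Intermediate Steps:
(D + 20) - 6*0*4 = (306 + 20) - 6*0*4 = 326 + 0*4 = 326 + 0 = 326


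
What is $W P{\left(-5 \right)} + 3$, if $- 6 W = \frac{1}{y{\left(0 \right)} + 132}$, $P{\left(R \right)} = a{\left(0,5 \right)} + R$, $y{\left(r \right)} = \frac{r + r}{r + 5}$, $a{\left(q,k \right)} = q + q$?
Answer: $\frac{2381}{792} \approx 3.0063$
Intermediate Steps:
$a{\left(q,k \right)} = 2 q$
$y{\left(r \right)} = \frac{2 r}{5 + r}$
$P{\left(R \right)} = R$ ($P{\left(R \right)} = 2 \cdot 0 + R = 0 + R = R$)
$W = - \frac{1}{792}$ ($W = - \frac{1}{6 \left(2 \cdot 0 \frac{1}{5 + 0} + 132\right)} = - \frac{1}{6 \left(2 \cdot 0 \cdot \frac{1}{5} + 132\right)} = - \frac{1}{6 \left(0 + 132\right)} = - \frac{1}{6 \cdot 132} = \left(- \frac{1}{6}\right) \frac{1}{132} = - \frac{1}{792} \approx -0.0012626$)
$W P{\left(-5 \right)} + 3 = \left(- \frac{1}{792}\right) \left(-5\right) + 3 = \frac{5}{792} + 3 = \frac{2381}{792}$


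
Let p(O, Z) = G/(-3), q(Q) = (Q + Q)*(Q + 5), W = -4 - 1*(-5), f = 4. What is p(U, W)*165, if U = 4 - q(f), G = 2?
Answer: -110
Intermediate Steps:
W = 1 (W = -4 + 5 = 1)
q(Q) = 2*Q*(5 + Q) (q(Q) = (2*Q)*(5 + Q) = 2*Q*(5 + Q))
U = -68 (U = 4 - 2*4*(5 + 4) = 4 - 2*4*9 = 4 - 1*72 = 4 - 72 = -68)
p(O, Z) = -⅔ (p(O, Z) = 2/(-3) = 2*(-⅓) = -⅔)
p(U, W)*165 = -⅔*165 = -110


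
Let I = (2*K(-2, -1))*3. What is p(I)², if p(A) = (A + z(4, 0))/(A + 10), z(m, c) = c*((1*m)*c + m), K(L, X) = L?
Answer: 36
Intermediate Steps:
I = -12 (I = (2*(-2))*3 = -4*3 = -12)
z(m, c) = c*(m + c*m) (z(m, c) = c*(m*c + m) = c*(c*m + m) = c*(m + c*m))
p(A) = A/(10 + A) (p(A) = (A + 0*4*(1 + 0))/(A + 10) = (A + 0*4*1)/(10 + A) = (A + 0)/(10 + A) = A/(10 + A))
p(I)² = (-12/(10 - 12))² = (-12/(-2))² = (-12*(-½))² = 6² = 36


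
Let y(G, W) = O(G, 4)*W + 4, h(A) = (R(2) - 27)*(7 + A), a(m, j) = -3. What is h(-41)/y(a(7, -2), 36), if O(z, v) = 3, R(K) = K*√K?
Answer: 459/56 - 17*√2/28 ≈ 7.3378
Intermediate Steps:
R(K) = K^(3/2)
h(A) = (-27 + 2*√2)*(7 + A) (h(A) = (2^(3/2) - 27)*(7 + A) = (2*√2 - 27)*(7 + A) = (-27 + 2*√2)*(7 + A))
y(G, W) = 4 + 3*W (y(G, W) = 3*W + 4 = 4 + 3*W)
h(-41)/y(a(7, -2), 36) = (-189 - 27*(-41) + 14*√2 + 2*(-41)*√2)/(4 + 3*36) = (-189 + 1107 + 14*√2 - 82*√2)/(4 + 108) = (918 - 68*√2)/112 = (918 - 68*√2)*(1/112) = 459/56 - 17*√2/28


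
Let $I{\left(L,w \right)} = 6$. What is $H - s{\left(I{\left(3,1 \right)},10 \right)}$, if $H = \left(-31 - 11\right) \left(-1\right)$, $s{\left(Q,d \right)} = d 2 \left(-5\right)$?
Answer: $142$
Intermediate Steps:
$s{\left(Q,d \right)} = - 10 d$ ($s{\left(Q,d \right)} = 2 d \left(-5\right) = - 10 d$)
$H = 42$ ($H = \left(-42\right) \left(-1\right) = 42$)
$H - s{\left(I{\left(3,1 \right)},10 \right)} = 42 - \left(-10\right) 10 = 42 - -100 = 42 + 100 = 142$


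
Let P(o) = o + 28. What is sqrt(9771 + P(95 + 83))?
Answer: sqrt(9977) ≈ 99.885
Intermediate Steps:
P(o) = 28 + o
sqrt(9771 + P(95 + 83)) = sqrt(9771 + (28 + (95 + 83))) = sqrt(9771 + (28 + 178)) = sqrt(9771 + 206) = sqrt(9977)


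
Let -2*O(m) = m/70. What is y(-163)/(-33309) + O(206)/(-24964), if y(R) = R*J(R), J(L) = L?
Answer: -46425365293/58206811320 ≈ -0.79759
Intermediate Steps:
O(m) = -m/140 (O(m) = -m/(2*70) = -m/140)
y(R) = R**2 (y(R) = R*R = R**2)
y(-163)/(-33309) + O(206)/(-24964) = (-163)**2/(-33309) - 1/140*206/(-24964) = 26569*(-1/33309) - 103/70*(-1/24964) = -26569/33309 + 103/1747480 = -46425365293/58206811320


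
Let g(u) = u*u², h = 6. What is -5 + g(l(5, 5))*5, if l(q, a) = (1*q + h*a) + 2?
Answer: 253260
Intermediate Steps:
l(q, a) = 2 + q + 6*a (l(q, a) = (1*q + 6*a) + 2 = (q + 6*a) + 2 = 2 + q + 6*a)
g(u) = u³
-5 + g(l(5, 5))*5 = -5 + (2 + 5 + 6*5)³*5 = -5 + (2 + 5 + 30)³*5 = -5 + 37³*5 = -5 + 50653*5 = -5 + 253265 = 253260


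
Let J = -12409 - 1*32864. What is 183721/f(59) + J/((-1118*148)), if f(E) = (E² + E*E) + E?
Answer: 30717073277/1161722744 ≈ 26.441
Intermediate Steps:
J = -45273 (J = -12409 - 32864 = -45273)
f(E) = E + 2*E² (f(E) = (E² + E²) + E = 2*E² + E = E + 2*E²)
183721/f(59) + J/((-1118*148)) = 183721/((59*(1 + 2*59))) - 45273/((-1118*148)) = 183721/((59*(1 + 118))) - 45273/(-165464) = 183721/((59*119)) - 45273*(-1/165464) = 183721/7021 + 45273/165464 = 30717073277/1161722744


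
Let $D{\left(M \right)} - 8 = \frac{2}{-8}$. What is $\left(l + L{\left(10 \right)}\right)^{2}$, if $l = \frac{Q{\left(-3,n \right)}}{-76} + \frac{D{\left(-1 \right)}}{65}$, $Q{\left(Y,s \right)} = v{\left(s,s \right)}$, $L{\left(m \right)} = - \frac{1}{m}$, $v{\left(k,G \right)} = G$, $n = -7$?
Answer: $\frac{3025}{244036} \approx 0.012396$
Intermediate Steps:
$D{\left(M \right)} = \frac{31}{4}$ ($D{\left(M \right)} = 8 + \frac{2}{-8} = 8 + 2 \left(- \frac{1}{8}\right) = 8 - \frac{1}{4} = \frac{31}{4}$)
$Q{\left(Y,s \right)} = s$
$l = \frac{261}{1235}$ ($l = - \frac{7}{-76} + \frac{31}{4 \cdot 65} = \left(-7\right) \left(- \frac{1}{76}\right) + \frac{31}{4} \cdot \frac{1}{65} = \frac{7}{76} + \frac{31}{260} = \frac{261}{1235} \approx 0.21134$)
$\left(l + L{\left(10 \right)}\right)^{2} = \left(\frac{261}{1235} - \frac{1}{10}\right)^{2} = \left(\frac{55}{494}\right)^{2} = \frac{3025}{244036}$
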